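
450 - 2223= - 1773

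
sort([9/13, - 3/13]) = [ - 3/13,9/13 ] 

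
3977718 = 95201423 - 91223705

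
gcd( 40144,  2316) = 772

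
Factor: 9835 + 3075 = 12910 = 2^1*5^1*1291^1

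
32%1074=32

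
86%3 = 2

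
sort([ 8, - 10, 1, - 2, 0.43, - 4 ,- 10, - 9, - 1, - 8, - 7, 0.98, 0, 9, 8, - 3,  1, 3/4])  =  [ - 10,  -  10,- 9,-8, - 7, - 4, - 3, - 2 , - 1, 0 , 0.43 , 3/4, 0.98,1,1 , 8 , 8, 9] 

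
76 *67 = 5092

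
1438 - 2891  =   - 1453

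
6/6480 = 1/1080=0.00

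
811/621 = 1  +  190/621=1.31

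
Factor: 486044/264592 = 169/92 = 2^( - 2)*13^2*23^( - 1)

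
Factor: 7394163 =3^1*7^1*79^1*4457^1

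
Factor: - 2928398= - 2^1*11^1*133109^1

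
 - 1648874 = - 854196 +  - 794678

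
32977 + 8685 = 41662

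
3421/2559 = 3421/2559 = 1.34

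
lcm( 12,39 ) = 156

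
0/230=0 = 0.00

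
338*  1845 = 623610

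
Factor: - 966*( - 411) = 2^1*3^2*7^1*23^1*137^1 =397026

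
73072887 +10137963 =83210850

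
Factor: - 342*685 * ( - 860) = 201472200 = 2^3*3^2* 5^2*19^1 * 43^1* 137^1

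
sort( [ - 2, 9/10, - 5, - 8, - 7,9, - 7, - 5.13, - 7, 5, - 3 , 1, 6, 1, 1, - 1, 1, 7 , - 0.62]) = [ - 8, - 7, - 7,-7 , - 5.13, - 5, - 3, - 2, - 1, - 0.62, 9/10, 1, 1,1 , 1, 5, 6, 7,9]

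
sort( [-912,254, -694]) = [ - 912, - 694, 254 ] 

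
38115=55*693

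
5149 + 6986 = 12135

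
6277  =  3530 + 2747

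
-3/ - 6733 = 3/6733= 0.00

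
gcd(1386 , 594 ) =198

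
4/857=4/857=   0.00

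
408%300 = 108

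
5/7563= 5/7563=0.00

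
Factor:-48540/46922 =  -30/29  =  -2^1*3^1*5^1*29^(-1 )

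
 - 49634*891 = -44223894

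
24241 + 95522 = 119763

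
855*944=807120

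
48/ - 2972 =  - 1  +  731/743 = - 0.02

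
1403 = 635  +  768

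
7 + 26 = 33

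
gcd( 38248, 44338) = 14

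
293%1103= 293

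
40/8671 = 40/8671 = 0.00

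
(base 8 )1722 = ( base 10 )978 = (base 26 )1BG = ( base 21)24C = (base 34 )sq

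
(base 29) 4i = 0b10000110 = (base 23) 5j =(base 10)134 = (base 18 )78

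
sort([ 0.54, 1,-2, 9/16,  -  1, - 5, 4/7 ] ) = [  -  5, -2, - 1,0.54, 9/16,4/7, 1]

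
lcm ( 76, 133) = 532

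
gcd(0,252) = 252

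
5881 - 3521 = 2360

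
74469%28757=16955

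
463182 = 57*8126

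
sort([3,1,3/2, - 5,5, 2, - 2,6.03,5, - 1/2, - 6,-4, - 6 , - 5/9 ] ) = [ - 6,-6,-5, - 4, - 2, - 5/9 ,-1/2,  1,3/2 , 2 , 3,5,5, 6.03] 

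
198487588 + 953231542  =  1151719130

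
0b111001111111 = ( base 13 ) 18c6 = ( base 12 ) 2193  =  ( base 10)3711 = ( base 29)4BS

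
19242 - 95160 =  - 75918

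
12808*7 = 89656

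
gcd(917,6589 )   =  1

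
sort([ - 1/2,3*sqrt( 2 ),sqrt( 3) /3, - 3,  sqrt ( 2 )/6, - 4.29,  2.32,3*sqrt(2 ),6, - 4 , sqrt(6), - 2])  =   [-4.29, - 4, - 3, - 2, - 1/2,  sqrt(2 )/6,sqrt (3)/3,2.32,sqrt( 6 ),  3*sqrt (2),3*sqrt( 2 ),6 ]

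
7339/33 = 222+13/33 = 222.39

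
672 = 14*48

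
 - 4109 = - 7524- - 3415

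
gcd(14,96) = 2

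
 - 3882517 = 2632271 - 6514788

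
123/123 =1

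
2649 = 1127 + 1522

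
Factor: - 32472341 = -11^1*379^1 *7789^1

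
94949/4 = 94949/4 = 23737.25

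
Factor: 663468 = 2^2*3^1 * 13^1*4253^1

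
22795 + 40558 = 63353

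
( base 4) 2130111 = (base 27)djf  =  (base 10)10005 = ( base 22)keh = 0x2715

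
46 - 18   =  28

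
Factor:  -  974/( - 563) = 2^1* 487^1*563^( -1)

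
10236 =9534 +702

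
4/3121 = 4/3121 = 0.00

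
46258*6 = 277548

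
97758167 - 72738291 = 25019876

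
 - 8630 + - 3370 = -12000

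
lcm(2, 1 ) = 2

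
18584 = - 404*( - 46 )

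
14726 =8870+5856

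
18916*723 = 13676268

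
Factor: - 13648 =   -  2^4*853^1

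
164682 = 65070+99612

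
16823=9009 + 7814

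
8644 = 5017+3627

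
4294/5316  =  2147/2658 = 0.81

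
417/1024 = 417/1024=0.41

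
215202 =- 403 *( - 534 ) 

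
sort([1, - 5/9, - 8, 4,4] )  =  [ - 8  , - 5/9, 1,4, 4 ]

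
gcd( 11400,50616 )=456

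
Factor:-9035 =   -  5^1*13^1 *139^1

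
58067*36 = 2090412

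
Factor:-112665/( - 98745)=259/227 = 7^1*37^1*227^ ( - 1 )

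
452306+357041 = 809347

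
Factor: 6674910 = 2^1* 3^1*5^1 * 11^1*113^1 * 179^1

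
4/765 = 4/765=0.01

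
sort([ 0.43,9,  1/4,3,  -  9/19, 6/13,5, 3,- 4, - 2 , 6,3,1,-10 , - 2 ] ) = [ - 10,-4,  -  2, - 2,-9/19, 1/4,0.43,6/13,1,3, 3, 3,5,6,  9]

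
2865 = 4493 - 1628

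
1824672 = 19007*96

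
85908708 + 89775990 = 175684698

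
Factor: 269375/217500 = 431/348 = 2^(- 2)*3^( - 1)*29^(  -  1 )*431^1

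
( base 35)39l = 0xFAB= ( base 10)4011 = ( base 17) deg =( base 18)C6F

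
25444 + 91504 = 116948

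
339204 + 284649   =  623853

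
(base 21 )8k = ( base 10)188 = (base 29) 6e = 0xbc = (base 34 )5I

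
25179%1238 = 419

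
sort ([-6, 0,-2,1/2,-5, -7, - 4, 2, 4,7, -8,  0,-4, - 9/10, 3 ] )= [-8,-7, - 6, - 5,-4,  -  4,-2, - 9/10, 0,0,  1/2, 2,3, 4 , 7]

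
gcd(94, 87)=1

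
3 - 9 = - 6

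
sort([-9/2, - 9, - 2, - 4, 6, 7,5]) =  [ - 9, - 9/2, -4, - 2  ,  5,6,7]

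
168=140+28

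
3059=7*437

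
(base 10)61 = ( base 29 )23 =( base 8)75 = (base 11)56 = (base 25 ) 2B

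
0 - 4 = - 4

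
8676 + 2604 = 11280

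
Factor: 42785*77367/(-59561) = -3310147095/59561 = - 3^1*5^1 * 17^1* 37^1*41^1 * 43^1*199^1*59561^(-1 )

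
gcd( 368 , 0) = 368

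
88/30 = 2 + 14/15= 2.93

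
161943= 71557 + 90386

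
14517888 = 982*14784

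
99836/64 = 24959/16 = 1559.94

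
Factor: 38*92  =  3496 = 2^3*19^1 *23^1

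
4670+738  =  5408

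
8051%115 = 1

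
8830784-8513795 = 316989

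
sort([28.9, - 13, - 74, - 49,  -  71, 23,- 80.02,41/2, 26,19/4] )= [  -  80.02  , - 74, - 71, - 49, - 13, 19/4,  41/2,23,26, 28.9 ] 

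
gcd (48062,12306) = 14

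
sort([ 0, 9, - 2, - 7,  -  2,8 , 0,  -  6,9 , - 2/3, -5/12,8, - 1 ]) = [ - 7,-6 , - 2 , - 2 , - 1, - 2/3, - 5/12, 0, 0 , 8, 8,9, 9] 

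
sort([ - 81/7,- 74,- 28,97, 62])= [ -74, - 28,-81/7, 62,97 ]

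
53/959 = 53/959 = 0.06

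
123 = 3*41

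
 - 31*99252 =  - 3076812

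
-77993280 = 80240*( - 972)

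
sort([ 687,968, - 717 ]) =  [ - 717,  687 , 968] 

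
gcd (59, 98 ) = 1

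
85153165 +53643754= 138796919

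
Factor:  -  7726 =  - 2^1 * 3863^1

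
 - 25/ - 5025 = 1/201 = 0.00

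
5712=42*136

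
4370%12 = 2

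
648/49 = 13 + 11/49 = 13.22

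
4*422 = 1688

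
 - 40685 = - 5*8137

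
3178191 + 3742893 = 6921084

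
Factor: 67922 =2^1*33961^1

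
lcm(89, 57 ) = 5073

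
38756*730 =28291880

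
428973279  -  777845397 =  - 348872118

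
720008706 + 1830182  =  721838888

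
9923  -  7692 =2231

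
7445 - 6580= 865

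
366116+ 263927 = 630043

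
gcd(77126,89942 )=2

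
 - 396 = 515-911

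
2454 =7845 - 5391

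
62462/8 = 7807+3/4 = 7807.75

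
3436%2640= 796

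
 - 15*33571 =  - 503565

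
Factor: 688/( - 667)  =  -2^4*23^( - 1)*29^( -1)*43^1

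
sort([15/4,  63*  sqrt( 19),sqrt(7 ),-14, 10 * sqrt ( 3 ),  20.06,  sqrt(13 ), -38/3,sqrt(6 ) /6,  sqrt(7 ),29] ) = [ -14, - 38/3  ,  sqrt( 6) /6 , sqrt( 7 ),sqrt(7),sqrt( 13), 15/4,10*sqrt( 3 ),  20.06,29,63*sqrt( 19 ) ]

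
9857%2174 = 1161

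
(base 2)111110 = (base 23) 2g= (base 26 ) 2A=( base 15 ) 42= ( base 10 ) 62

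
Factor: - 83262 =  - 2^1*3^1*13877^1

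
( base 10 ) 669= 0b1010011101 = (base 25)11J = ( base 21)1AI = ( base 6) 3033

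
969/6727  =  969/6727=0.14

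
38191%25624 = 12567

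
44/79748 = 11/19937  =  0.00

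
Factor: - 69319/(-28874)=2^(- 1)*103^1 * 673^1*14437^ ( - 1) 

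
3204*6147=19694988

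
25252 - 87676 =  - 62424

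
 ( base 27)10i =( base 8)1353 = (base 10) 747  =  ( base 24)173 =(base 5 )10442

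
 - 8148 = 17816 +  - 25964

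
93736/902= 103 +415/451 = 103.92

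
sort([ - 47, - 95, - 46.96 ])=[ - 95, - 47, - 46.96 ]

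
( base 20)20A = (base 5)11220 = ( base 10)810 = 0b1100101010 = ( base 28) 10q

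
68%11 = 2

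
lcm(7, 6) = 42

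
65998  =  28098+37900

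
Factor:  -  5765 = - 5^1*1153^1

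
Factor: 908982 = 2^1*3^4*31^1*181^1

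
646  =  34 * 19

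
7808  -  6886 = 922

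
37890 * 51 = 1932390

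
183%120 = 63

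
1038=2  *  519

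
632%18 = 2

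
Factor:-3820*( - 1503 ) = 5741460 = 2^2 * 3^2* 5^1 * 167^1*191^1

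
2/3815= 2/3815=0.00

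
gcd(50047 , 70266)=1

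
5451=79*69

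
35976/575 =62+326/575 = 62.57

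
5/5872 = 5/5872 = 0.00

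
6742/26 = 3371/13 = 259.31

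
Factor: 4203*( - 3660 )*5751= - 88467517980 = - 2^2*3^7*5^1*61^1 *71^1*467^1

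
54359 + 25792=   80151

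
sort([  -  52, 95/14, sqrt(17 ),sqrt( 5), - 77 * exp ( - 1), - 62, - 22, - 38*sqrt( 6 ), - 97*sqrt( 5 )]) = [ - 97 *sqrt( 5 ), - 38*sqrt( 6 ), - 62, - 52, - 77*exp( - 1 ), - 22, sqrt( 5), sqrt(  17 ), 95/14 ]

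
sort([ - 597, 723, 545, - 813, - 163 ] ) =[ - 813, - 597,-163,545, 723]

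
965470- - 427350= 1392820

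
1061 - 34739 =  - 33678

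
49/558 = 49/558 = 0.09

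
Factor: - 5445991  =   - 293^1 * 18587^1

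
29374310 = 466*63035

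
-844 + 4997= 4153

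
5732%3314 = 2418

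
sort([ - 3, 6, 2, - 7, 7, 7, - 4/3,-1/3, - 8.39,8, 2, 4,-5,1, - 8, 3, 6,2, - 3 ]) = [-8.39, - 8, - 7, - 5, - 3, - 3,-4/3, -1/3, 1, 2,2,2,3 , 4,  6, 6,7,7,8 ] 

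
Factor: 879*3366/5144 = 2^( - 2 )*3^3 * 11^1*17^1 * 293^1*643^( - 1) = 1479357/2572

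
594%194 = 12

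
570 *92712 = 52845840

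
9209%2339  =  2192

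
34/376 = 17/188  =  0.09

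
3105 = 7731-4626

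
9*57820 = 520380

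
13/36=13/36 = 0.36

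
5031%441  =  180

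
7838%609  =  530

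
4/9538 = 2/4769 = 0.00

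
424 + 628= 1052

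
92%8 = 4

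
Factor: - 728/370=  - 2^2*5^(-1)*7^1*13^1*37^( - 1 )= - 364/185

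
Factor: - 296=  -2^3*37^1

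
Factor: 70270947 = 3^2*59^2*2243^1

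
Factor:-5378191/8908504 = -2^ (-3 )*7^2 * 11^( - 2 )*13^1*8443^1 *9203^(  -  1 )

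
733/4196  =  733/4196=   0.17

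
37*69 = 2553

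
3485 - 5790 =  - 2305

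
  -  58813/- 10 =58813/10 = 5881.30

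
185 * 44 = 8140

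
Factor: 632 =2^3*79^1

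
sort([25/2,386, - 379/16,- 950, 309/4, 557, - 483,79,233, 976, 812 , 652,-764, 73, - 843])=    [  -  950, - 843 , - 764,  -  483, - 379/16,  25/2,73,309/4 , 79 , 233,386,557, 652,  812,976]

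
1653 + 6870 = 8523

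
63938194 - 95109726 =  - 31171532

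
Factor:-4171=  - 43^1*97^1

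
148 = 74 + 74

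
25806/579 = 8602/193 = 44.57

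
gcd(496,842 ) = 2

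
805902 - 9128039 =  - 8322137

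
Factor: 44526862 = 2^1*149^1*149419^1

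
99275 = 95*1045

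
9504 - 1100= 8404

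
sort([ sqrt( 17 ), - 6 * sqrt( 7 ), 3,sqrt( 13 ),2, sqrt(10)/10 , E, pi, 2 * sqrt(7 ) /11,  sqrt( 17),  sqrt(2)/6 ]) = [ - 6*sqrt( 7 ),sqrt( 2 )/6,sqrt(10)/10,2*sqrt(7)/11,  2, E,  3, pi, sqrt( 13 ),sqrt (17 ) , sqrt( 17)] 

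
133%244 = 133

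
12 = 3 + 9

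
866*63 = 54558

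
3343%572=483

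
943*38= 35834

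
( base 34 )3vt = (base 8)10707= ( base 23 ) 8DK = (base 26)6j1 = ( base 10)4551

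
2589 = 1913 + 676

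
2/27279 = 2/27279 = 0.00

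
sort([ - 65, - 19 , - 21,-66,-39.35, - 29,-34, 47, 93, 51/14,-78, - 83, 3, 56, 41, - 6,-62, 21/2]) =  [- 83, - 78, - 66, - 65, - 62, - 39.35, - 34, -29,- 21 , - 19,  -  6, 3, 51/14,21/2, 41, 47, 56, 93] 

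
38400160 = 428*89720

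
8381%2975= 2431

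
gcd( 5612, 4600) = 92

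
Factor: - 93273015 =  - 3^1*5^1*11^1*449^1*1259^1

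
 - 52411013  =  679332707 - 731743720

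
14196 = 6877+7319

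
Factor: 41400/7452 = 50/9 = 2^1*3^( - 2)*5^2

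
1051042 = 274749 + 776293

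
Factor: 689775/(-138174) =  - 229925/46058  =  - 2^(  -  1)*5^2*17^1*541^1 * 23029^(-1) 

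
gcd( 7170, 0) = 7170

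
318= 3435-3117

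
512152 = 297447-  - 214705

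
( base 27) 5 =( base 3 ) 12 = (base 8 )5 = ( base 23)5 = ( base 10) 5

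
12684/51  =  248+12/17 = 248.71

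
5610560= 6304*890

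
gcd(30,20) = 10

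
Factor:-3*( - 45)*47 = 6345 = 3^3*5^1*47^1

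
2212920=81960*27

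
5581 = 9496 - 3915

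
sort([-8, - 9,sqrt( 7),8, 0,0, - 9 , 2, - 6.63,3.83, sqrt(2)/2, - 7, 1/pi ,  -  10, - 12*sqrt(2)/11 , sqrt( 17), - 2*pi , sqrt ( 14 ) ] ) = [ - 10, - 9, - 9, - 8,- 7, - 6.63 , - 2*pi, -12*  sqrt(2) /11 , 0, 0, 1/pi,sqrt(2)/2,  2, sqrt (7 ), sqrt( 14), 3.83,sqrt(17), 8] 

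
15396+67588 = 82984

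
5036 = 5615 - 579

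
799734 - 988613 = -188879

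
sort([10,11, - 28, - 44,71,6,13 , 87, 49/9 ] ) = [ - 44 , - 28,49/9, 6, 10,11,13,71, 87 ]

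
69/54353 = 69/54353= 0.00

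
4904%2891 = 2013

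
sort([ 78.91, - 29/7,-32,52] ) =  [ - 32, - 29/7, 52, 78.91 ]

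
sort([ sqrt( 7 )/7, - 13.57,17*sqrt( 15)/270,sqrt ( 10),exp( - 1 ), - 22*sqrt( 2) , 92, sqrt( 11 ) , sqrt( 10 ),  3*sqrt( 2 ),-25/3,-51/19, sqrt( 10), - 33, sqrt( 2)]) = [ - 33, - 22*sqrt( 2),-13.57, - 25/3,  -  51/19,  17*sqrt( 15 )/270, exp(-1),sqrt (7 )/7,sqrt( 2),sqrt (10),sqrt(10), sqrt ( 10), sqrt(11),3*sqrt(2), 92]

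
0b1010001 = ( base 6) 213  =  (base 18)49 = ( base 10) 81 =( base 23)3C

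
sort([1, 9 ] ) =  [ 1, 9]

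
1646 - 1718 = -72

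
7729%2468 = 325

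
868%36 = 4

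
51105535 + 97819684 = 148925219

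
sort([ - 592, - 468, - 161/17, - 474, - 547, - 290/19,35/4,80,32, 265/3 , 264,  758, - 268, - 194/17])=[ -592, - 547,-474,- 468, -268 , - 290/19, - 194/17,-161/17, 35/4,32,80,265/3,264,  758]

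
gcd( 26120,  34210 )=10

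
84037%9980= 4197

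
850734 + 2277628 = 3128362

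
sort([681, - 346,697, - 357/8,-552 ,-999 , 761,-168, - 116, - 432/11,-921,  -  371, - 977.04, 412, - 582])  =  [-999, - 977.04,-921, -582,-552,-371  ,  -  346,-168,-116, - 357/8, - 432/11, 412, 681, 697, 761 ]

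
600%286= 28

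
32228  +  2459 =34687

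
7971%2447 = 630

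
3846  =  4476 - 630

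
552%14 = 6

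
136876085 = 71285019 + 65591066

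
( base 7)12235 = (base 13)1600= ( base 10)3211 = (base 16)c8b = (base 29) 3NL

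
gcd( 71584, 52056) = 8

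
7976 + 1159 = 9135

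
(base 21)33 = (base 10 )66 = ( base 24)2i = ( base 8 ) 102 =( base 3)2110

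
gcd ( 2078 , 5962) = 2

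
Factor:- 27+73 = 46 = 2^1*23^1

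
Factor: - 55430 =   -  2^1*5^1*23^1*241^1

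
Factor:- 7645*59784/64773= - 152349560/21591 = -  2^3 * 3^( - 2 ) * 5^1*11^1 * 47^1 *53^1 * 139^1 * 2399^ ( - 1)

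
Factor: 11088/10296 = 14/13 =2^1 * 7^1  *  13^( - 1 )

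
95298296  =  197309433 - 102011137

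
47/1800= 47/1800 = 0.03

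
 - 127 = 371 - 498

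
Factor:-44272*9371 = - 414872912 = -2^4*2767^1*9371^1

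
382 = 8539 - 8157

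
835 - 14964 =-14129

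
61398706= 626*98081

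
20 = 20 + 0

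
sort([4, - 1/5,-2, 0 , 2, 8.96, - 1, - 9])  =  [-9, - 2 , - 1, - 1/5,0, 2,4,8.96]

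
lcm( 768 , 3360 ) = 26880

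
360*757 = 272520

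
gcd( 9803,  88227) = 9803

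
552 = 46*12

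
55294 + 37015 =92309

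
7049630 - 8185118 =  - 1135488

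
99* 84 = 8316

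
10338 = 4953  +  5385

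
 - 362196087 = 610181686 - 972377773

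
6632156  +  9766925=16399081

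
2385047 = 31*76937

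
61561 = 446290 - 384729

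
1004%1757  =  1004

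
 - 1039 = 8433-9472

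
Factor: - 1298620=- 2^2*5^1*29^1*2239^1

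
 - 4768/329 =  - 15 + 167/329 = - 14.49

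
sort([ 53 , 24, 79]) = [ 24, 53, 79 ]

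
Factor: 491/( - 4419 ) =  - 3^(-2) = - 1/9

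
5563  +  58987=64550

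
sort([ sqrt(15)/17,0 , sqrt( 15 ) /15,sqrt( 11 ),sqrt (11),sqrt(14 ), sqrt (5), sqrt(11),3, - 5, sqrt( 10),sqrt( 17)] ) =[ - 5,0,sqrt (15 )/17,sqrt ( 15) /15,  sqrt ( 5), 3,  sqrt (10),sqrt( 11), sqrt( 11),sqrt( 11 ),sqrt ( 14 ),sqrt (17) ] 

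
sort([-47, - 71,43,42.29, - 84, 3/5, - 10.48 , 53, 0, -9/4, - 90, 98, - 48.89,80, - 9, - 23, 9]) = [- 90, - 84  , - 71,- 48.89, - 47, - 23, - 10.48, - 9, - 9/4, 0, 3/5,  9, 42.29, 43, 53, 80,98 ] 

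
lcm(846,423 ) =846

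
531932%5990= 4812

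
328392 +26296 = 354688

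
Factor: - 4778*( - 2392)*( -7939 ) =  - 90734640464=- 2^4*13^1 * 17^1 * 23^1*467^1 * 2389^1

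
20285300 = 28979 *700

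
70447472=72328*974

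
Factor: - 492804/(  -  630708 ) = 3^5*311^(- 1) = 243/311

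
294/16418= 147/8209 = 0.02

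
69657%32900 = 3857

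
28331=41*691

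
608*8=4864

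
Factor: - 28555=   -  5^1*5711^1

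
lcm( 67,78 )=5226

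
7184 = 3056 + 4128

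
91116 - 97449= -6333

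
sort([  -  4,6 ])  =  [  -  4,6]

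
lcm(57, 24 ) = 456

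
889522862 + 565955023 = 1455477885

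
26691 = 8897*3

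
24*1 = 24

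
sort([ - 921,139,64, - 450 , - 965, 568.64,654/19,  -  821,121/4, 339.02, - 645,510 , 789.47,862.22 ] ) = [ - 965, - 921, - 821, - 645, - 450,121/4,654/19,64 , 139, 339.02, 510, 568.64, 789.47,862.22 ] 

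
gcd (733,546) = 1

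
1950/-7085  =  - 1+ 79/109 = - 0.28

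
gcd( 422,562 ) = 2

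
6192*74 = 458208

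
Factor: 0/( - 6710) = 0=0^1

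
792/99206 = 396/49603 = 0.01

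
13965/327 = 4655/109 = 42.71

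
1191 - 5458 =-4267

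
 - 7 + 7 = 0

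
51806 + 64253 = 116059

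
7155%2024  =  1083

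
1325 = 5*265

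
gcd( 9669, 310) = 1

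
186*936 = 174096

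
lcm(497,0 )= 0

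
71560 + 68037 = 139597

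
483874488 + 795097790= 1278972278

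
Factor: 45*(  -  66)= - 2970 = - 2^1 * 3^3*5^1* 11^1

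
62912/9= 6990 + 2/9 = 6990.22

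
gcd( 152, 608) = 152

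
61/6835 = 61/6835 = 0.01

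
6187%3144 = 3043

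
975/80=12+ 3/16  =  12.19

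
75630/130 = 581 + 10/13 = 581.77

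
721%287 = 147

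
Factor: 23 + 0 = 23= 23^1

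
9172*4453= 40842916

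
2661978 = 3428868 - 766890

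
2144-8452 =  - 6308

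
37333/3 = 37333/3 = 12444.33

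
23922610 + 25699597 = 49622207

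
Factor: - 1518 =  - 2^1 * 3^1 * 11^1*23^1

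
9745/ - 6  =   - 9745/6 = -  1624.17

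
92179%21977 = 4271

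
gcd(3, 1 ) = 1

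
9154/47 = 194 + 36/47 = 194.77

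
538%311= 227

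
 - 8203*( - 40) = 328120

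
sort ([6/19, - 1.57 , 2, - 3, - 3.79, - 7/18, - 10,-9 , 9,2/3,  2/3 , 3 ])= [ - 10 ,  -  9 , - 3.79, - 3, - 1.57,-7/18, 6/19,2/3,2/3,2, 3, 9]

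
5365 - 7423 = - 2058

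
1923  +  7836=9759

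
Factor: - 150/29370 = - 5/979  =  - 5^1*11^( - 1 ) * 89^( -1) 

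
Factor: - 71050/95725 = -406/547 = - 2^1*7^1*29^1*547^( - 1) 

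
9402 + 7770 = 17172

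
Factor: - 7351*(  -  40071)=3^1 * 19^2 * 37^1*7351^1 =294561921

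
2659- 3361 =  - 702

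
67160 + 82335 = 149495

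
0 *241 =0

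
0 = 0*964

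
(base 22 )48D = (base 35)1PP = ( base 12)1291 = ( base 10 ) 2125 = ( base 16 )84D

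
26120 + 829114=855234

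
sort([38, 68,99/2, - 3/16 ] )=[ - 3/16, 38 , 99/2,  68]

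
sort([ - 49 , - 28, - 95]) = [ - 95,-49 , - 28]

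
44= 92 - 48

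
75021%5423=4522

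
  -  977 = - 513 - 464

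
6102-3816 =2286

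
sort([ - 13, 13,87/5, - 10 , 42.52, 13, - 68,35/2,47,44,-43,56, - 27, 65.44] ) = [ - 68 ,-43,  -  27  , - 13,-10 , 13, 13,87/5,35/2,42.52,44 , 47,56 , 65.44] 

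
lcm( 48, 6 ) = 48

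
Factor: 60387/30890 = 2^( - 1 ) * 3^1*5^ ( - 1)*3089^( - 1)*20129^1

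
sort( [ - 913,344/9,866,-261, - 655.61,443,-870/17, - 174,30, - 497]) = [ - 913,- 655.61,-497,-261,-174, - 870/17,30,344/9,443,  866 ]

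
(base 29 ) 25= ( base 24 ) 2F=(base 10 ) 63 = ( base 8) 77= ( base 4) 333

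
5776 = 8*722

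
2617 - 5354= - 2737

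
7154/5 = 1430 + 4/5 = 1430.80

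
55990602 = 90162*621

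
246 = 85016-84770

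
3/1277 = 3/1277= 0.00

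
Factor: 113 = 113^1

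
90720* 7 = 635040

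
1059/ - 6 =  - 353/2=- 176.50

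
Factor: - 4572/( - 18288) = 1/4 = 2^ (-2)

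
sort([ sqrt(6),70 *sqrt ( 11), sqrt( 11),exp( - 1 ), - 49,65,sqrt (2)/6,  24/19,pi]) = [ - 49, sqrt( 2) /6,exp ( -1), 24/19,sqrt ( 6 ),  pi,  sqrt( 11),65,70*sqrt( 11 )] 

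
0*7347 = 0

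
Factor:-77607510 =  - 2^1*3^1*5^1 *2586917^1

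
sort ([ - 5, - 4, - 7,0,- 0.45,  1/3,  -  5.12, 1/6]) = [-7, - 5.12,-5, - 4, - 0.45,  0, 1/6,1/3 ] 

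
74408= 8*9301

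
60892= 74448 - 13556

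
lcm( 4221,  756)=50652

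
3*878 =2634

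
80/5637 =80/5637 =0.01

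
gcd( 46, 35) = 1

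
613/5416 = 613/5416 = 0.11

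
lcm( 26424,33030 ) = 132120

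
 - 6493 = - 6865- - 372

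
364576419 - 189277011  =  175299408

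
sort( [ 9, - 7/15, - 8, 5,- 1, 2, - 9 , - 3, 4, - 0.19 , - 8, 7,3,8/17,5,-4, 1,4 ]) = [ - 9, - 8,-8, - 4, - 3, - 1, - 7/15, - 0.19,8/17,1,2, 3, 4, 4,5, 5, 7 , 9] 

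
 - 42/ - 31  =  42/31 = 1.35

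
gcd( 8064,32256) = 8064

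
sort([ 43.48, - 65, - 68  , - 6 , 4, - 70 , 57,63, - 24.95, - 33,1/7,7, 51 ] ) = [- 70, - 68, - 65,  -  33, - 24.95,-6,1/7,4, 7,43.48, 51,57,63 ] 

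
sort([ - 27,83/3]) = [ - 27,83/3]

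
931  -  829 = 102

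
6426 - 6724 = - 298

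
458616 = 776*591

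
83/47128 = 83/47128  =  0.00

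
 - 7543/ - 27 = 7543/27 = 279.37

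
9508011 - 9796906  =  -288895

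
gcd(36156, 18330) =6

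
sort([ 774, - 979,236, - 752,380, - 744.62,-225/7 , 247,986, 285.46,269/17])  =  [ - 979,-752, - 744.62, - 225/7,269/17,236, 247, 285.46,380,774,986]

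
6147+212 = 6359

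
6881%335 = 181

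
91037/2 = 45518  +  1/2 = 45518.50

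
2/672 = 1/336 = 0.00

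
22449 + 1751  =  24200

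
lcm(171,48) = 2736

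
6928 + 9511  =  16439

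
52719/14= 52719/14=3765.64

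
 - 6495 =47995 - 54490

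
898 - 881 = 17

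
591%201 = 189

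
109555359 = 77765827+31789532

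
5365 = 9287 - 3922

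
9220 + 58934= 68154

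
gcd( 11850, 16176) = 6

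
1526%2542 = 1526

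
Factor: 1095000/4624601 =2^3*3^1*5^4 * 29^( - 1 )*73^1*159469^ ( -1)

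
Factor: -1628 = -2^2*11^1*37^1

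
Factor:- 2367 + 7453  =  2^1*2543^1 = 5086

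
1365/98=13 + 13/14=13.93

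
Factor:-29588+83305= 53717 = 53717^1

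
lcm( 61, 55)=3355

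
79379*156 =12383124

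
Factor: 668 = 2^2 * 167^1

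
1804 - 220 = 1584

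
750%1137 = 750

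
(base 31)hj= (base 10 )546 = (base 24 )MI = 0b1000100010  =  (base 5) 4141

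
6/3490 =3/1745  =  0.00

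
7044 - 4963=2081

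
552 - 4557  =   - 4005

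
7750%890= 630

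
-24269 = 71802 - 96071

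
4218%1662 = 894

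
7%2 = 1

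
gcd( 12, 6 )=6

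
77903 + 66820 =144723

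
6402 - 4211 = 2191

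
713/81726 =713/81726 = 0.01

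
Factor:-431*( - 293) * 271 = 34222693 = 271^1 * 293^1*431^1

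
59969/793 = 4613/61 = 75.62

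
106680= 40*2667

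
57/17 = 57/17 = 3.35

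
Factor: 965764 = 2^2*241441^1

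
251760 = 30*8392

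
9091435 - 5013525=4077910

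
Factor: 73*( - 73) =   -  5329=- 73^2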